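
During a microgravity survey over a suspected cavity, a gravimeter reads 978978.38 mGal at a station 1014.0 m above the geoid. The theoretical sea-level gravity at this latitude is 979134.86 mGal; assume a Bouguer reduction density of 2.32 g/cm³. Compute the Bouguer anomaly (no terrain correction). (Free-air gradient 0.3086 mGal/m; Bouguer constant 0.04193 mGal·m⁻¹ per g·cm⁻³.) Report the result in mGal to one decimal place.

57.8

Free-air correction = 0.3086 × 1014.0 = 312.92 mGal
Free-air anomaly = 978978.38 − 979134.86 + (312.92) = 156.44 mGal
Bouguer slab correction = 0.04193 × 2.32 × 1014.0 = 98.64 mGal
Simple Bouguer anomaly = 156.44 − (98.64) = 57.80 mGal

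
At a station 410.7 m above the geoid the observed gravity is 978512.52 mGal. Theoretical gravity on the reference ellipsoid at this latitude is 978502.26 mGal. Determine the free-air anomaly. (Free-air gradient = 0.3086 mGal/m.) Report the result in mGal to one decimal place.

137.0

Free-air correction = 0.3086 × 410.7 = 126.74 mGal
Free-air anomaly = 978512.52 − 978502.26 + (126.74) = 137.00 mGal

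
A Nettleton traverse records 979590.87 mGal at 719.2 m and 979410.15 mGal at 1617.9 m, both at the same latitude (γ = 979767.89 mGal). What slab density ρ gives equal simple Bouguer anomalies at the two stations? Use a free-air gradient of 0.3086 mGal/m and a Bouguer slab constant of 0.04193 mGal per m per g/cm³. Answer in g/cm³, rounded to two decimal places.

2.56

Δg_obs = 979410.15 − 979590.87 = -180.72 mGal over Δh = 1617.9 − 719.2 = 898.7 m
Equal Bouguer anomalies ⇒ Δg_obs + (0.3086 − 0.04193ρ)·Δh = 0
0.3086 − 0.04193ρ = −Δg_obs/Δh = 0.20109
ρ = (0.3086 − 0.20109) / 0.04193 = 2.56 g/cm³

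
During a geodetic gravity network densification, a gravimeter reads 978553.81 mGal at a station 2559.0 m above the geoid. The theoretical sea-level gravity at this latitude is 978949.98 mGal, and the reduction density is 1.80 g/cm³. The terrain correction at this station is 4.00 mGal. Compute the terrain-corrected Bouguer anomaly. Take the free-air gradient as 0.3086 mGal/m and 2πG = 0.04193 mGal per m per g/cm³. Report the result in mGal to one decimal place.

Free-air correction = 0.3086 × 2559.0 = 789.71 mGal
Free-air anomaly = 978553.81 − 978949.98 + (789.71) = 393.54 mGal
Bouguer slab correction = 0.04193 × 1.80 × 2559.0 = 193.14 mGal
Simple Bouguer anomaly = 393.54 − (193.14) = 200.40 mGal
Complete Bouguer anomaly = 200.40 + 4.00 = 204.40 mGal

204.4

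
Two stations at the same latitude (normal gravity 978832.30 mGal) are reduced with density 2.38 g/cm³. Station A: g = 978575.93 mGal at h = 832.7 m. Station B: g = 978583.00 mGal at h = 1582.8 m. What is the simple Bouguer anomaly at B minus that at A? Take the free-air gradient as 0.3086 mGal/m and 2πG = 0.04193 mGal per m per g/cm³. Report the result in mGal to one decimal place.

163.7

Δg_SB(A) = 978575.93 − 978832.30 + 0.3086×832.7 − 0.04193×2.38×832.7 = -82.50 mGal
Δg_SB(B) = 978583.00 − 978832.30 + 0.3086×1582.8 − 0.04193×2.38×1582.8 = 81.20 mGal
Difference = 81.20 − (-82.50) = 163.70 mGal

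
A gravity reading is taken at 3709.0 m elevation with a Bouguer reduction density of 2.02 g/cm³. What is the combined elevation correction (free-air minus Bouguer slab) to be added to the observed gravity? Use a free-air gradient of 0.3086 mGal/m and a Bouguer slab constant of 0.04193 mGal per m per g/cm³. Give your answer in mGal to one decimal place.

Combined gradient = 0.3086 − 0.04193 × 2.02 = 0.2239014 mGal/m
Combined elevation correction = 0.2239014 × 3709.0 = 830.5 mGal

830.5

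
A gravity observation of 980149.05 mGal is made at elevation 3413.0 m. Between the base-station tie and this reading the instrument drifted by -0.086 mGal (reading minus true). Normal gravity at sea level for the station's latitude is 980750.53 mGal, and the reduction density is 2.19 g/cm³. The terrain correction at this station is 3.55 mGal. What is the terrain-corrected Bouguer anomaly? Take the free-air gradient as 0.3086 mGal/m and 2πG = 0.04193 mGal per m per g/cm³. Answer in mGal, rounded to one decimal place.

142.0

Drift-corrected reading = 980149.05 − (-0.086) = 980149.136 mGal
Free-air correction = 0.3086 × 3413.0 = 1053.25 mGal
Free-air anomaly = 980149.136 − 980750.53 + (1053.25) = 451.856 mGal
Bouguer slab correction = 0.04193 × 2.19 × 3413.0 = 313.40 mGal
Simple Bouguer anomaly = 451.856 − (313.40) = 138.456 mGal
Complete Bouguer anomaly = 138.456 + 3.55 = 142.006 mGal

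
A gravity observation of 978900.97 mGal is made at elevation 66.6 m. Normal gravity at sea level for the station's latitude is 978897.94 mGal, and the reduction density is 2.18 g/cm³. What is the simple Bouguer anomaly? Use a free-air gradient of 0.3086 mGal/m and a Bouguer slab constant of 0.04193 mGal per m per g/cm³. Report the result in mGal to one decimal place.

17.5

Free-air correction = 0.3086 × 66.6 = 20.55 mGal
Free-air anomaly = 978900.97 − 978897.94 + (20.55) = 23.58 mGal
Bouguer slab correction = 0.04193 × 2.18 × 66.6 = 6.09 mGal
Simple Bouguer anomaly = 23.58 − (6.09) = 17.49 mGal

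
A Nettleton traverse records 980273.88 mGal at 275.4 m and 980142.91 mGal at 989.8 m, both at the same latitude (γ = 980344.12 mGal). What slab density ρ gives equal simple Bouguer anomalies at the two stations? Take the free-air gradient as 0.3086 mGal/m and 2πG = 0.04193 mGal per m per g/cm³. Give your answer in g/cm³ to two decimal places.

Δg_obs = 980142.91 − 980273.88 = -130.97 mGal over Δh = 989.8 − 275.4 = 714.4 m
Equal Bouguer anomalies ⇒ Δg_obs + (0.3086 − 0.04193ρ)·Δh = 0
0.3086 − 0.04193ρ = −Δg_obs/Δh = 0.18333
ρ = (0.3086 − 0.18333) / 0.04193 = 2.99 g/cm³

2.99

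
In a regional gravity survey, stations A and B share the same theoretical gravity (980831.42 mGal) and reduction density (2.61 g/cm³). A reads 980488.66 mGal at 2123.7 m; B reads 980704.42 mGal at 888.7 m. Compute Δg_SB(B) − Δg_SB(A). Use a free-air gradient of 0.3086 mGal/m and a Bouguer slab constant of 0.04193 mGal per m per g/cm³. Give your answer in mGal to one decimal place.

-30.2

Δg_SB(A) = 980488.66 − 980831.42 + 0.3086×2123.7 − 0.04193×2.61×2123.7 = 80.20 mGal
Δg_SB(B) = 980704.42 − 980831.42 + 0.3086×888.7 − 0.04193×2.61×888.7 = 50.00 mGal
Difference = 50.00 − (80.20) = -30.20 mGal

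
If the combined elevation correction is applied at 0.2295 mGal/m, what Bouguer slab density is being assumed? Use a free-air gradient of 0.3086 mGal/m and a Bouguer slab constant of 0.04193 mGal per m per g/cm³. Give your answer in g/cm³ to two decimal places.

1.89

0.2295 = 0.3086 − 0.04193 × ρ
ρ = (0.3086 − 0.2295) / 0.04193 = 1.89 g/cm³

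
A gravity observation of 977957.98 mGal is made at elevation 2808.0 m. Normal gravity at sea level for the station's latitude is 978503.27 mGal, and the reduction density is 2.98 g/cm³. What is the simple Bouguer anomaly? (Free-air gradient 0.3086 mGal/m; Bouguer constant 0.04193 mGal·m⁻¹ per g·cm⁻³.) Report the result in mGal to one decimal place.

-29.6

Free-air correction = 0.3086 × 2808.0 = 866.55 mGal
Free-air anomaly = 977957.98 − 978503.27 + (866.55) = 321.26 mGal
Bouguer slab correction = 0.04193 × 2.98 × 2808.0 = 350.86 mGal
Simple Bouguer anomaly = 321.26 − (350.86) = -29.60 mGal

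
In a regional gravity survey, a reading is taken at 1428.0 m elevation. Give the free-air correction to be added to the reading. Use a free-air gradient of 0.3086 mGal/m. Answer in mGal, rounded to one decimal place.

Free-air correction = 0.3086 × 1428.0 = 440.7 mGal

440.7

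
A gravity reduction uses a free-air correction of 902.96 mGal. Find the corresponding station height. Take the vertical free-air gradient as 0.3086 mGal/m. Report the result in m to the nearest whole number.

2926

h = 902.96 / 0.3086 = 2925.99 m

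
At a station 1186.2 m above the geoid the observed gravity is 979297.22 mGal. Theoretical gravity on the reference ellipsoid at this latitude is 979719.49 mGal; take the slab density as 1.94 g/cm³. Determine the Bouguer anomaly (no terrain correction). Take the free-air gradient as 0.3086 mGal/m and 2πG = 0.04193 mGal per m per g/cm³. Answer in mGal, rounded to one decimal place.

-152.7

Free-air correction = 0.3086 × 1186.2 = 366.06 mGal
Free-air anomaly = 979297.22 − 979719.49 + (366.06) = -56.21 mGal
Bouguer slab correction = 0.04193 × 1.94 × 1186.2 = 96.49 mGal
Simple Bouguer anomaly = -56.21 − (96.49) = -152.70 mGal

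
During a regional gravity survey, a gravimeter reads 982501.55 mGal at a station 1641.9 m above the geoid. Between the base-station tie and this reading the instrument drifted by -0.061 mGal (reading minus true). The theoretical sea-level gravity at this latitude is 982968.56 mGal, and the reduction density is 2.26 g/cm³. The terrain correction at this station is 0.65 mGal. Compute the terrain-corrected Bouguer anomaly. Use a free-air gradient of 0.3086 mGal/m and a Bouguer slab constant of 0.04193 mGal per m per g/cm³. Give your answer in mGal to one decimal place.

-115.2

Drift-corrected reading = 982501.55 − (-0.061) = 982501.611 mGal
Free-air correction = 0.3086 × 1641.9 = 506.69 mGal
Free-air anomaly = 982501.611 − 982968.56 + (506.69) = 39.741 mGal
Bouguer slab correction = 0.04193 × 2.26 × 1641.9 = 155.59 mGal
Simple Bouguer anomaly = 39.741 − (155.59) = -115.849 mGal
Complete Bouguer anomaly = -115.849 + 0.65 = -115.199 mGal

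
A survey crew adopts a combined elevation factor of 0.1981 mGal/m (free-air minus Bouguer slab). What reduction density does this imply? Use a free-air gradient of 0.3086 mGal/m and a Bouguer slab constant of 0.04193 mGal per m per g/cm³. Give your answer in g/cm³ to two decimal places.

2.64

0.1981 = 0.3086 − 0.04193 × ρ
ρ = (0.3086 − 0.1981) / 0.04193 = 2.64 g/cm³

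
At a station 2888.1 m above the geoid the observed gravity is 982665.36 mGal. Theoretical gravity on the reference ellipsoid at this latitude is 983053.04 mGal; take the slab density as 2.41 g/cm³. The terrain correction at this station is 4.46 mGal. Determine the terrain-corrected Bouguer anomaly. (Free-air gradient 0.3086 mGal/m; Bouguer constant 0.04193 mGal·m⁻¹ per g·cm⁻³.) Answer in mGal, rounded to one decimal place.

216.2

Free-air correction = 0.3086 × 2888.1 = 891.27 mGal
Free-air anomaly = 982665.36 − 983053.04 + (891.27) = 503.59 mGal
Bouguer slab correction = 0.04193 × 2.41 × 2888.1 = 291.85 mGal
Simple Bouguer anomaly = 503.59 − (291.85) = 211.74 mGal
Complete Bouguer anomaly = 211.74 + 4.46 = 216.20 mGal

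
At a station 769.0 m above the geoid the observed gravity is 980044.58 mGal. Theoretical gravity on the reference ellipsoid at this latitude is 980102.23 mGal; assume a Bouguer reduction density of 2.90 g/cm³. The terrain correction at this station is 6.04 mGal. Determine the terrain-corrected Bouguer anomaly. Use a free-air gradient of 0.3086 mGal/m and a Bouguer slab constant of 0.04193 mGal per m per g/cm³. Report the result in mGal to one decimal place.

92.2

Free-air correction = 0.3086 × 769.0 = 237.31 mGal
Free-air anomaly = 980044.58 − 980102.23 + (237.31) = 179.66 mGal
Bouguer slab correction = 0.04193 × 2.90 × 769.0 = 93.51 mGal
Simple Bouguer anomaly = 179.66 − (93.51) = 86.15 mGal
Complete Bouguer anomaly = 86.15 + 6.04 = 92.19 mGal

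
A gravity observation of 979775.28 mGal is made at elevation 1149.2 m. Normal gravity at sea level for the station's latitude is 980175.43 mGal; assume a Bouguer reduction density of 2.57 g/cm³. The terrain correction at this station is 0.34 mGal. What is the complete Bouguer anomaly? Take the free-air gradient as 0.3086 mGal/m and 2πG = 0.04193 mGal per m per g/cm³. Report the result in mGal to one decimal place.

Free-air correction = 0.3086 × 1149.2 = 354.64 mGal
Free-air anomaly = 979775.28 − 980175.43 + (354.64) = -45.51 mGal
Bouguer slab correction = 0.04193 × 2.57 × 1149.2 = 123.84 mGal
Simple Bouguer anomaly = -45.51 − (123.84) = -169.35 mGal
Complete Bouguer anomaly = -169.35 + 0.34 = -169.01 mGal

-169.0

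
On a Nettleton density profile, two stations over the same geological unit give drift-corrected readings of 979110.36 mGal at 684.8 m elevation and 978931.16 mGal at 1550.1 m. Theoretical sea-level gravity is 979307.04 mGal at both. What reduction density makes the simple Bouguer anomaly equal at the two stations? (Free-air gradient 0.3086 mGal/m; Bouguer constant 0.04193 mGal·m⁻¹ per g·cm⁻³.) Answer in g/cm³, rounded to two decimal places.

2.42

Δg_obs = 978931.16 − 979110.36 = -179.20 mGal over Δh = 1550.1 − 684.8 = 865.3 m
Equal Bouguer anomalies ⇒ Δg_obs + (0.3086 − 0.04193ρ)·Δh = 0
0.3086 − 0.04193ρ = −Δg_obs/Δh = 0.20710
ρ = (0.3086 − 0.20710) / 0.04193 = 2.42 g/cm³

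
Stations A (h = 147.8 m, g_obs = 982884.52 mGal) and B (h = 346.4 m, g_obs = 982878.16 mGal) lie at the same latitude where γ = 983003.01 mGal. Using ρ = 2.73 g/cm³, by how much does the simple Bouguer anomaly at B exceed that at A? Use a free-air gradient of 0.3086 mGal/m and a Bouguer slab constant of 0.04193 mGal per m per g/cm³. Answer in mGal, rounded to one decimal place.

32.2

Δg_SB(A) = 982884.52 − 983003.01 + 0.3086×147.8 − 0.04193×2.73×147.8 = -89.80 mGal
Δg_SB(B) = 982878.16 − 983003.01 + 0.3086×346.4 − 0.04193×2.73×346.4 = -57.60 mGal
Difference = -57.60 − (-89.80) = 32.20 mGal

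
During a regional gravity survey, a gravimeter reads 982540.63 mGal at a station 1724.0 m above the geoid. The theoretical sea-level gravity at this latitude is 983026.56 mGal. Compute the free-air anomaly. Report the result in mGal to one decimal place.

46.1

Free-air correction = 0.3086 × 1724.0 = 532.03 mGal
Free-air anomaly = 982540.63 − 983026.56 + (532.03) = 46.10 mGal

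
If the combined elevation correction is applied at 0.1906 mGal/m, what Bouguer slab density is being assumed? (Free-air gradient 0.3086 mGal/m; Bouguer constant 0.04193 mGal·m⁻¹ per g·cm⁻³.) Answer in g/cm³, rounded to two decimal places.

2.81

0.1906 = 0.3086 − 0.04193 × ρ
ρ = (0.3086 − 0.1906) / 0.04193 = 2.81 g/cm³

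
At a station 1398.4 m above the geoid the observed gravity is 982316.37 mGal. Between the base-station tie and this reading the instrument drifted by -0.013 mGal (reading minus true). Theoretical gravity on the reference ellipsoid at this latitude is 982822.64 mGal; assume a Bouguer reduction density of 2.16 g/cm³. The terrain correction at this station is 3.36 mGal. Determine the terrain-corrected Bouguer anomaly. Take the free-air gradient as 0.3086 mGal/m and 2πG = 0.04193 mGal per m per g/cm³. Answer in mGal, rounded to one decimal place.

Drift-corrected reading = 982316.37 − (-0.013) = 982316.383 mGal
Free-air correction = 0.3086 × 1398.4 = 431.55 mGal
Free-air anomaly = 982316.383 − 982822.64 + (431.55) = -74.707 mGal
Bouguer slab correction = 0.04193 × 2.16 × 1398.4 = 126.65 mGal
Simple Bouguer anomaly = -74.707 − (126.65) = -201.357 mGal
Complete Bouguer anomaly = -201.357 + 3.36 = -197.997 mGal

-198.0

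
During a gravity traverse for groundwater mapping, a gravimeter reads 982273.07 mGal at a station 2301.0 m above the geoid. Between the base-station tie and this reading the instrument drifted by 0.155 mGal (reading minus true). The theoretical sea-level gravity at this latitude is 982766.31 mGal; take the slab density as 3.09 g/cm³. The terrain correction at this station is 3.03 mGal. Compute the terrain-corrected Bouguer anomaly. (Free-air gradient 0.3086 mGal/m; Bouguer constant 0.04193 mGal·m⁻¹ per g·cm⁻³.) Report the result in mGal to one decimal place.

-78.4

Drift-corrected reading = 982273.07 − (0.155) = 982272.915 mGal
Free-air correction = 0.3086 × 2301.0 = 710.09 mGal
Free-air anomaly = 982272.915 − 982766.31 + (710.09) = 216.695 mGal
Bouguer slab correction = 0.04193 × 3.09 × 2301.0 = 298.13 mGal
Simple Bouguer anomaly = 216.695 − (298.13) = -81.435 mGal
Complete Bouguer anomaly = -81.435 + 3.03 = -78.405 mGal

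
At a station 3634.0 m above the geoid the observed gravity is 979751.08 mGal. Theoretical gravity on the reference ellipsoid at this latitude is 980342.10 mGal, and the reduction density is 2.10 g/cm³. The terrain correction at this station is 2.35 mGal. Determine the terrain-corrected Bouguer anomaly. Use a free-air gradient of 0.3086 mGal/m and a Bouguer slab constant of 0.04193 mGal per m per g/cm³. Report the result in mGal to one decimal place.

Free-air correction = 0.3086 × 3634.0 = 1121.45 mGal
Free-air anomaly = 979751.08 − 980342.10 + (1121.45) = 530.43 mGal
Bouguer slab correction = 0.04193 × 2.10 × 3634.0 = 319.98 mGal
Simple Bouguer anomaly = 530.43 − (319.98) = 210.45 mGal
Complete Bouguer anomaly = 210.45 + 2.35 = 212.80 mGal

212.8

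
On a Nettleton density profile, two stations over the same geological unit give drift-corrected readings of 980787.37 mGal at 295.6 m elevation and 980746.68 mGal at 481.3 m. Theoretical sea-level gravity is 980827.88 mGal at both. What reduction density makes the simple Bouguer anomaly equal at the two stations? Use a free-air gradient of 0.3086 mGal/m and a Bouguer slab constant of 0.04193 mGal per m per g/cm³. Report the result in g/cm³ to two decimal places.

Δg_obs = 980746.68 − 980787.37 = -40.69 mGal over Δh = 481.3 − 295.6 = 185.7 m
Equal Bouguer anomalies ⇒ Δg_obs + (0.3086 − 0.04193ρ)·Δh = 0
0.3086 − 0.04193ρ = −Δg_obs/Δh = 0.21912
ρ = (0.3086 − 0.21912) / 0.04193 = 2.13 g/cm³

2.13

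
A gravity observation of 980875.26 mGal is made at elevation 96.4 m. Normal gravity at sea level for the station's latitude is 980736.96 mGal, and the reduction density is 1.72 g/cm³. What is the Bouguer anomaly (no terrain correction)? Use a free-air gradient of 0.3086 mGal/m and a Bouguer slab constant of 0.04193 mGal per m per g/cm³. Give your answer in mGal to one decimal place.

161.1

Free-air correction = 0.3086 × 96.4 = 29.75 mGal
Free-air anomaly = 980875.26 − 980736.96 + (29.75) = 168.05 mGal
Bouguer slab correction = 0.04193 × 1.72 × 96.4 = 6.95 mGal
Simple Bouguer anomaly = 168.05 − (6.95) = 161.10 mGal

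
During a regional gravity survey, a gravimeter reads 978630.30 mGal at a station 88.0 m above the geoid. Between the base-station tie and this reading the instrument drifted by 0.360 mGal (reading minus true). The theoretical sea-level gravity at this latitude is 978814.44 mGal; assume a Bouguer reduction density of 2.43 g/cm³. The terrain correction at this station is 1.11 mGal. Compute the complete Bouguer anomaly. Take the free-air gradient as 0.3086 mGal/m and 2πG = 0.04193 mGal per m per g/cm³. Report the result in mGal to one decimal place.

-165.2

Drift-corrected reading = 978630.30 − (0.360) = 978629.940 mGal
Free-air correction = 0.3086 × 88.0 = 27.16 mGal
Free-air anomaly = 978629.940 − 978814.44 + (27.16) = -157.340 mGal
Bouguer slab correction = 0.04193 × 2.43 × 88.0 = 8.97 mGal
Simple Bouguer anomaly = -157.340 − (8.97) = -166.310 mGal
Complete Bouguer anomaly = -166.310 + 1.11 = -165.200 mGal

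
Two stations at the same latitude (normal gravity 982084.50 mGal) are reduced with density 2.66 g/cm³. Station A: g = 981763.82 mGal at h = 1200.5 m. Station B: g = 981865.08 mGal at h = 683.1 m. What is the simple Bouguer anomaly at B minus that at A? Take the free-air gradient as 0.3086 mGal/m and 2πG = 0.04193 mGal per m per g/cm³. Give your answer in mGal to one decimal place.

-0.7

Δg_SB(A) = 981763.82 − 982084.50 + 0.3086×1200.5 − 0.04193×2.66×1200.5 = -84.10 mGal
Δg_SB(B) = 981865.08 − 982084.50 + 0.3086×683.1 − 0.04193×2.66×683.1 = -84.80 mGal
Difference = -84.80 − (-84.10) = -0.70 mGal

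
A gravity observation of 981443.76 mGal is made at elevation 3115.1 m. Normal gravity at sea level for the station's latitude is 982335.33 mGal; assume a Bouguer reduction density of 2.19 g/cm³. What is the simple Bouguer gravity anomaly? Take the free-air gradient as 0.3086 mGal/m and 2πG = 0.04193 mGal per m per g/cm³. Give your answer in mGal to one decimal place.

-216.3

Free-air correction = 0.3086 × 3115.1 = 961.32 mGal
Free-air anomaly = 981443.76 − 982335.33 + (961.32) = 69.75 mGal
Bouguer slab correction = 0.04193 × 2.19 × 3115.1 = 286.05 mGal
Simple Bouguer anomaly = 69.75 − (286.05) = -216.30 mGal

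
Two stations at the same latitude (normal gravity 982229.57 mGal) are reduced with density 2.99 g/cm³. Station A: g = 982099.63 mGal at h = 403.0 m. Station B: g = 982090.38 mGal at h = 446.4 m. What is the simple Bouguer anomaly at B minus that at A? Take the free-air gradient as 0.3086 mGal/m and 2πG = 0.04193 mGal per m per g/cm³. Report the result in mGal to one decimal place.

-1.3

Δg_SB(A) = 982099.63 − 982229.57 + 0.3086×403.0 − 0.04193×2.99×403.0 = -56.10 mGal
Δg_SB(B) = 982090.38 − 982229.57 + 0.3086×446.4 − 0.04193×2.99×446.4 = -57.40 mGal
Difference = -57.40 − (-56.10) = -1.30 mGal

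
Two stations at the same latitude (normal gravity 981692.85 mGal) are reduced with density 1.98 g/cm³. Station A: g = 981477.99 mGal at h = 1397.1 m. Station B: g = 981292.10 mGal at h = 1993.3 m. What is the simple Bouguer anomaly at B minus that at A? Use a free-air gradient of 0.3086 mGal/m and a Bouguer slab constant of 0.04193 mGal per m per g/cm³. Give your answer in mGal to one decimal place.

Δg_SB(A) = 981477.99 − 981692.85 + 0.3086×1397.1 − 0.04193×1.98×1397.1 = 100.30 mGal
Δg_SB(B) = 981292.10 − 981692.85 + 0.3086×1993.3 − 0.04193×1.98×1993.3 = 48.90 mGal
Difference = 48.90 − (100.30) = -51.40 mGal

-51.4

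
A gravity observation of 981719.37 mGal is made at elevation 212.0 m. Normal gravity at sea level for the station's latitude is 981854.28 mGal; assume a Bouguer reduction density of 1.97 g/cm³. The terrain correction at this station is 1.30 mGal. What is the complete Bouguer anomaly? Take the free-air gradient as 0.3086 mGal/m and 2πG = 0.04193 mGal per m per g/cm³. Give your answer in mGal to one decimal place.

-85.7

Free-air correction = 0.3086 × 212.0 = 65.42 mGal
Free-air anomaly = 981719.37 − 981854.28 + (65.42) = -69.49 mGal
Bouguer slab correction = 0.04193 × 1.97 × 212.0 = 17.51 mGal
Simple Bouguer anomaly = -69.49 − (17.51) = -87.00 mGal
Complete Bouguer anomaly = -87.00 + 1.30 = -85.70 mGal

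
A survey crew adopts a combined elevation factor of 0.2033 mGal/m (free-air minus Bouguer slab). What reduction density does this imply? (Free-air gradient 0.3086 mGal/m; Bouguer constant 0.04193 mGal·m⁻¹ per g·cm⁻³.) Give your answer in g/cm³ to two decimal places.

2.51

0.2033 = 0.3086 − 0.04193 × ρ
ρ = (0.3086 − 0.2033) / 0.04193 = 2.51 g/cm³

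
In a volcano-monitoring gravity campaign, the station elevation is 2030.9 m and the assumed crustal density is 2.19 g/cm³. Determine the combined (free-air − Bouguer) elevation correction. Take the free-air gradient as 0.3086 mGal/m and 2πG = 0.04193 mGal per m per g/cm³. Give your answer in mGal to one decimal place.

Combined gradient = 0.3086 − 0.04193 × 2.19 = 0.2167733 mGal/m
Combined elevation correction = 0.2167733 × 2030.9 = 440.2 mGal

440.2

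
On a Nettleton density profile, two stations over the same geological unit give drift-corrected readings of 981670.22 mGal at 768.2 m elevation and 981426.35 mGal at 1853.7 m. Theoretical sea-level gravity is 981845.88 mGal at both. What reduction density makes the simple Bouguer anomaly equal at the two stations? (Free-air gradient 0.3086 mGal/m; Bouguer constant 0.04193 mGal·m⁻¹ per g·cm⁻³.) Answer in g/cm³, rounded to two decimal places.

2.00

Δg_obs = 981426.35 − 981670.22 = -243.87 mGal over Δh = 1853.7 − 768.2 = 1085.5 m
Equal Bouguer anomalies ⇒ Δg_obs + (0.3086 − 0.04193ρ)·Δh = 0
0.3086 − 0.04193ρ = −Δg_obs/Δh = 0.22466
ρ = (0.3086 − 0.22466) / 0.04193 = 2.00 g/cm³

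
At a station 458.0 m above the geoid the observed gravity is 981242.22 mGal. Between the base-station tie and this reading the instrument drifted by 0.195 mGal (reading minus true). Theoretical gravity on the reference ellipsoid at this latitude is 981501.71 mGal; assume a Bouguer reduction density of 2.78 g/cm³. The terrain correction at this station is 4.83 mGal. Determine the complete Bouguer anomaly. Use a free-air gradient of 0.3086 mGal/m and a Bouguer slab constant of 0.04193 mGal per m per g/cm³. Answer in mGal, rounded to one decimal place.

Drift-corrected reading = 981242.22 − (0.195) = 981242.025 mGal
Free-air correction = 0.3086 × 458.0 = 141.34 mGal
Free-air anomaly = 981242.025 − 981501.71 + (141.34) = -118.345 mGal
Bouguer slab correction = 0.04193 × 2.78 × 458.0 = 53.39 mGal
Simple Bouguer anomaly = -118.345 − (53.39) = -171.735 mGal
Complete Bouguer anomaly = -171.735 + 4.83 = -166.905 mGal

-166.9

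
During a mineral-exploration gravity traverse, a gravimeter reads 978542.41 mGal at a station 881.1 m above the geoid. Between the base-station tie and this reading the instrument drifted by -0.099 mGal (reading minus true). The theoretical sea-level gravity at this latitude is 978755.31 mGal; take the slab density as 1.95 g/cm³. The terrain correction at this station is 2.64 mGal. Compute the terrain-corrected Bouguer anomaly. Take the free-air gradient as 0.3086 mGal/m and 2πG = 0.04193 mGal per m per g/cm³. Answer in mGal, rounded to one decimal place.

Drift-corrected reading = 978542.41 − (-0.099) = 978542.509 mGal
Free-air correction = 0.3086 × 881.1 = 271.91 mGal
Free-air anomaly = 978542.509 − 978755.31 + (271.91) = 59.109 mGal
Bouguer slab correction = 0.04193 × 1.95 × 881.1 = 72.04 mGal
Simple Bouguer anomaly = 59.109 − (72.04) = -12.931 mGal
Complete Bouguer anomaly = -12.931 + 2.64 = -10.291 mGal

-10.3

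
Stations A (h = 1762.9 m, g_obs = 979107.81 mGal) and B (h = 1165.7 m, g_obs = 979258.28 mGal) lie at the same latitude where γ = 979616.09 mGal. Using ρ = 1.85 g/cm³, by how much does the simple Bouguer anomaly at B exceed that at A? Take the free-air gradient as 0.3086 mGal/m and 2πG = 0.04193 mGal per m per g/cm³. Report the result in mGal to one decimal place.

Δg_SB(A) = 979107.81 − 979616.09 + 0.3086×1762.9 − 0.04193×1.85×1762.9 = -101.00 mGal
Δg_SB(B) = 979258.28 − 979616.09 + 0.3086×1165.7 − 0.04193×1.85×1165.7 = -88.50 mGal
Difference = -88.50 − (-101.00) = 12.50 mGal

12.5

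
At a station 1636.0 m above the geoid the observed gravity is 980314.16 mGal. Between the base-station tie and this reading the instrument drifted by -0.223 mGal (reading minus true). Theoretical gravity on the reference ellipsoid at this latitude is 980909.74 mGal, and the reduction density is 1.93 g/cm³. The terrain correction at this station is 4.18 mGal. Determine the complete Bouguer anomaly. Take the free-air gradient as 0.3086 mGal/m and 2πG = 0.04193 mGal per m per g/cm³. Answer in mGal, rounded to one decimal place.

Drift-corrected reading = 980314.16 − (-0.223) = 980314.383 mGal
Free-air correction = 0.3086 × 1636.0 = 504.87 mGal
Free-air anomaly = 980314.383 − 980909.74 + (504.87) = -90.487 mGal
Bouguer slab correction = 0.04193 × 1.93 × 1636.0 = 132.39 mGal
Simple Bouguer anomaly = -90.487 − (132.39) = -222.877 mGal
Complete Bouguer anomaly = -222.877 + 4.18 = -218.697 mGal

-218.7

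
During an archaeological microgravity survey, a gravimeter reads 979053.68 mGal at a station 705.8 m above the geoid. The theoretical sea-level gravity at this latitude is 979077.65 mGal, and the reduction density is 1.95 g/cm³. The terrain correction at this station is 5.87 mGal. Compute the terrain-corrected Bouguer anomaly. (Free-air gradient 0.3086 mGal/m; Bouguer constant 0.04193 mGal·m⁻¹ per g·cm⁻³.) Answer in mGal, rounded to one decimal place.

Free-air correction = 0.3086 × 705.8 = 217.81 mGal
Free-air anomaly = 979053.68 − 979077.65 + (217.81) = 193.84 mGal
Bouguer slab correction = 0.04193 × 1.95 × 705.8 = 57.71 mGal
Simple Bouguer anomaly = 193.84 − (57.71) = 136.13 mGal
Complete Bouguer anomaly = 136.13 + 5.87 = 142.00 mGal

142.0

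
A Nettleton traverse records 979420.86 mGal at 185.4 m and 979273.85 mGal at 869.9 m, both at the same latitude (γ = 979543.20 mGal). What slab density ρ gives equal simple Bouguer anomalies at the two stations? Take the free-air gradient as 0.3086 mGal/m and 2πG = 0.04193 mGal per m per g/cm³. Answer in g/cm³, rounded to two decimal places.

2.24

Δg_obs = 979273.85 − 979420.86 = -147.01 mGal over Δh = 869.9 − 185.4 = 684.5 m
Equal Bouguer anomalies ⇒ Δg_obs + (0.3086 − 0.04193ρ)·Δh = 0
0.3086 − 0.04193ρ = −Δg_obs/Δh = 0.21477
ρ = (0.3086 − 0.21477) / 0.04193 = 2.24 g/cm³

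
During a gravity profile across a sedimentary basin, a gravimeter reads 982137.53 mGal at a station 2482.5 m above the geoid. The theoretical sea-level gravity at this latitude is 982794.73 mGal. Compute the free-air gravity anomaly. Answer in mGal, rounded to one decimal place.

108.9

Free-air correction = 0.3086 × 2482.5 = 766.10 mGal
Free-air anomaly = 982137.53 − 982794.73 + (766.10) = 108.90 mGal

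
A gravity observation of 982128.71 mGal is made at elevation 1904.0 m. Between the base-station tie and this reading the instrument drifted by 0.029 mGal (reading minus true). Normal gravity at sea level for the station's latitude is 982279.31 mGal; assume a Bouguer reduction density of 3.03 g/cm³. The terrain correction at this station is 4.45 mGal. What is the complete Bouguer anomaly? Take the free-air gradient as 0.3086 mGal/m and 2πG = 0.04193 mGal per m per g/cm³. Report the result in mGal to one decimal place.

Drift-corrected reading = 982128.71 − (0.029) = 982128.681 mGal
Free-air correction = 0.3086 × 1904.0 = 587.57 mGal
Free-air anomaly = 982128.681 − 982279.31 + (587.57) = 436.941 mGal
Bouguer slab correction = 0.04193 × 3.03 × 1904.0 = 241.90 mGal
Simple Bouguer anomaly = 436.941 − (241.90) = 195.041 mGal
Complete Bouguer anomaly = 195.041 + 4.45 = 199.491 mGal

199.5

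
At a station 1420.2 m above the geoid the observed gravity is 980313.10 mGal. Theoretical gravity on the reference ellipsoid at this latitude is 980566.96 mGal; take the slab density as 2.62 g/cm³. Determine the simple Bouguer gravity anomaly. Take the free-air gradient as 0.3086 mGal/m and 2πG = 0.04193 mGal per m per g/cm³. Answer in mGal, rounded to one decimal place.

Free-air correction = 0.3086 × 1420.2 = 438.27 mGal
Free-air anomaly = 980313.10 − 980566.96 + (438.27) = 184.41 mGal
Bouguer slab correction = 0.04193 × 2.62 × 1420.2 = 156.02 mGal
Simple Bouguer anomaly = 184.41 − (156.02) = 28.39 mGal

28.4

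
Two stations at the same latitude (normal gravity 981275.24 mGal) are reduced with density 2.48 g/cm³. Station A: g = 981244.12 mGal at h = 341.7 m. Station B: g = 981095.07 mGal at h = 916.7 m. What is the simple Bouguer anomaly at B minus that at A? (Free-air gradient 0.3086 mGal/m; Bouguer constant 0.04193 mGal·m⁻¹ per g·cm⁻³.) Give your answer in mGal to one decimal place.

Δg_SB(A) = 981244.12 − 981275.24 + 0.3086×341.7 − 0.04193×2.48×341.7 = 38.80 mGal
Δg_SB(B) = 981095.07 − 981275.24 + 0.3086×916.7 − 0.04193×2.48×916.7 = 7.40 mGal
Difference = 7.40 − (38.80) = -31.40 mGal

-31.4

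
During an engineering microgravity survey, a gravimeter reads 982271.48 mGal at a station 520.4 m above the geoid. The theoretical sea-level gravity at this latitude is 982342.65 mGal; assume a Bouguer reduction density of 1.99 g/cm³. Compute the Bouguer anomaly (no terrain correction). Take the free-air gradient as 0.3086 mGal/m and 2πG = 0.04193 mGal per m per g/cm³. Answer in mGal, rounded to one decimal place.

Free-air correction = 0.3086 × 520.4 = 160.60 mGal
Free-air anomaly = 982271.48 − 982342.65 + (160.60) = 89.43 mGal
Bouguer slab correction = 0.04193 × 1.99 × 520.4 = 43.42 mGal
Simple Bouguer anomaly = 89.43 − (43.42) = 46.01 mGal

46.0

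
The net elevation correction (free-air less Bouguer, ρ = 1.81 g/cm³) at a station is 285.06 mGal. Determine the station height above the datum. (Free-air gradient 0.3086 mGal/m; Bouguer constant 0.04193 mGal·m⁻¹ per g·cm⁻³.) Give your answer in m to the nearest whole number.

Combined gradient = 0.3086 − 0.04193 × 1.81 = 0.2327067 mGal/m
h = 285.06 / 0.2327067 = 1224.98 m

1225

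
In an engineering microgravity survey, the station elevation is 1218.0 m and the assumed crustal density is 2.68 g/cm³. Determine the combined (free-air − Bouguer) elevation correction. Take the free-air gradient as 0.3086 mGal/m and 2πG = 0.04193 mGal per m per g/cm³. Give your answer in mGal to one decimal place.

Combined gradient = 0.3086 − 0.04193 × 2.68 = 0.1962276 mGal/m
Combined elevation correction = 0.1962276 × 1218.0 = 239.0 mGal

239.0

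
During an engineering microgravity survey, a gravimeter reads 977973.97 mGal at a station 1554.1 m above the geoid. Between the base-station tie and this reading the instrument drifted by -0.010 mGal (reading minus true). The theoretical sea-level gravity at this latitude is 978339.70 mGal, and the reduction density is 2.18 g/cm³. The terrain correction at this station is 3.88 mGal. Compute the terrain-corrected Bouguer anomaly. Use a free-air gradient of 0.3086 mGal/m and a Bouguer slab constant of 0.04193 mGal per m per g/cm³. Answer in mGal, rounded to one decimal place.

Drift-corrected reading = 977973.97 − (-0.010) = 977973.980 mGal
Free-air correction = 0.3086 × 1554.1 = 479.60 mGal
Free-air anomaly = 977973.980 − 978339.70 + (479.60) = 113.880 mGal
Bouguer slab correction = 0.04193 × 2.18 × 1554.1 = 142.06 mGal
Simple Bouguer anomaly = 113.880 − (142.06) = -28.180 mGal
Complete Bouguer anomaly = -28.180 + 3.88 = -24.300 mGal

-24.3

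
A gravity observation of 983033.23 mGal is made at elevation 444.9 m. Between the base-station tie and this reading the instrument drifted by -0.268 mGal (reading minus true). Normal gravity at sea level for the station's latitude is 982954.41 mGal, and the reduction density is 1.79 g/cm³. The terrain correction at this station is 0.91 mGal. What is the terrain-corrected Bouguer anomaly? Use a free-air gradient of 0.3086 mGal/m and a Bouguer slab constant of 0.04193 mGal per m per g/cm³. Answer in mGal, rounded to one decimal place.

183.9

Drift-corrected reading = 983033.23 − (-0.268) = 983033.498 mGal
Free-air correction = 0.3086 × 444.9 = 137.30 mGal
Free-air anomaly = 983033.498 − 982954.41 + (137.30) = 216.388 mGal
Bouguer slab correction = 0.04193 × 1.79 × 444.9 = 33.39 mGal
Simple Bouguer anomaly = 216.388 − (33.39) = 182.998 mGal
Complete Bouguer anomaly = 182.998 + 0.91 = 183.908 mGal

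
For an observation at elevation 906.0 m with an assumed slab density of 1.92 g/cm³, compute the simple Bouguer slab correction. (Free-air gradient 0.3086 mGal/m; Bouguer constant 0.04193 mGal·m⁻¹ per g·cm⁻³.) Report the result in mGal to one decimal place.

72.9

Bouguer slab correction = 0.04193 × 1.92 × 906.0 = 72.9 mGal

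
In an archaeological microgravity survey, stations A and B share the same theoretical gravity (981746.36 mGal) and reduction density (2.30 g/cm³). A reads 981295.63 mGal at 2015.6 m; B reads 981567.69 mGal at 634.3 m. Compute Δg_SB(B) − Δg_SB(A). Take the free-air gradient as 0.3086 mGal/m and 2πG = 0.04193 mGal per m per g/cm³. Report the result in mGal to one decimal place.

-21.0

Δg_SB(A) = 981295.63 − 981746.36 + 0.3086×2015.6 − 0.04193×2.30×2015.6 = -23.10 mGal
Δg_SB(B) = 981567.69 − 981746.36 + 0.3086×634.3 − 0.04193×2.30×634.3 = -44.10 mGal
Difference = -44.10 − (-23.10) = -21.00 mGal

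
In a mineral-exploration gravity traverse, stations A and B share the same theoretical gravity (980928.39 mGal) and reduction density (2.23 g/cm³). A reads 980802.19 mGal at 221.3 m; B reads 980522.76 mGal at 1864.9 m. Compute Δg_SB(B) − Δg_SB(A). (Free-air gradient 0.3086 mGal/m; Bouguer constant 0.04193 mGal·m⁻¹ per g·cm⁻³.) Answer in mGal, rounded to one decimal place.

74.1

Δg_SB(A) = 980802.19 − 980928.39 + 0.3086×221.3 − 0.04193×2.23×221.3 = -78.60 mGal
Δg_SB(B) = 980522.76 − 980928.39 + 0.3086×1864.9 − 0.04193×2.23×1864.9 = -4.50 mGal
Difference = -4.50 − (-78.60) = 74.10 mGal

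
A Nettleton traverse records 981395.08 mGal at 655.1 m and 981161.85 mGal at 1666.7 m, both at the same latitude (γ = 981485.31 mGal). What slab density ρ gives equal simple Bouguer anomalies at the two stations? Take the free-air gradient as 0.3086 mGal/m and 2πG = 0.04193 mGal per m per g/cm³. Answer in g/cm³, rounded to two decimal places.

1.86

Δg_obs = 981161.85 − 981395.08 = -233.23 mGal over Δh = 1666.7 − 655.1 = 1011.6 m
Equal Bouguer anomalies ⇒ Δg_obs + (0.3086 − 0.04193ρ)·Δh = 0
0.3086 − 0.04193ρ = −Δg_obs/Δh = 0.23056
ρ = (0.3086 − 0.23056) / 0.04193 = 1.86 g/cm³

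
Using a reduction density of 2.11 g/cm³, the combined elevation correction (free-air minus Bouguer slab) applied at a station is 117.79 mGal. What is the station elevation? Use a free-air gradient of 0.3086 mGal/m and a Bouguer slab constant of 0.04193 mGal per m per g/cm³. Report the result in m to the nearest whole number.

535

Combined gradient = 0.3086 − 0.04193 × 2.11 = 0.2201277 mGal/m
h = 117.79 / 0.2201277 = 535.10 m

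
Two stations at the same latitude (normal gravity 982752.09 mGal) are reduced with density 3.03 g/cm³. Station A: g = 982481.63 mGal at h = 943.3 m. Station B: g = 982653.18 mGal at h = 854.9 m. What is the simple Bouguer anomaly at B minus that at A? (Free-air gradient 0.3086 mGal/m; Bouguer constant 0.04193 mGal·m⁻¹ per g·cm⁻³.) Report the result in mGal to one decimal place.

Δg_SB(A) = 982481.63 − 982752.09 + 0.3086×943.3 − 0.04193×3.03×943.3 = -99.20 mGal
Δg_SB(B) = 982653.18 − 982752.09 + 0.3086×854.9 − 0.04193×3.03×854.9 = 56.30 mGal
Difference = 56.30 − (-99.20) = 155.50 mGal

155.5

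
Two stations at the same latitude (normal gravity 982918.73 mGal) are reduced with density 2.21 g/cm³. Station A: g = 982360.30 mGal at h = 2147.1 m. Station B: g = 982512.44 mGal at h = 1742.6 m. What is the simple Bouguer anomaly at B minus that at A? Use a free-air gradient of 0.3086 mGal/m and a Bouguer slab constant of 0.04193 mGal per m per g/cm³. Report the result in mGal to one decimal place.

64.8

Δg_SB(A) = 982360.30 − 982918.73 + 0.3086×2147.1 − 0.04193×2.21×2147.1 = -94.80 mGal
Δg_SB(B) = 982512.44 − 982918.73 + 0.3086×1742.6 − 0.04193×2.21×1742.6 = -30.00 mGal
Difference = -30.00 − (-94.80) = 64.80 mGal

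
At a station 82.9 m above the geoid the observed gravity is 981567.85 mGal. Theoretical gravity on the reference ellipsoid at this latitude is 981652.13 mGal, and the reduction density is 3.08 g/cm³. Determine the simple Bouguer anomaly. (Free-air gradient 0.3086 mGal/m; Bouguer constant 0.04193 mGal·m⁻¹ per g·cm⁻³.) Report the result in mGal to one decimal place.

-69.4

Free-air correction = 0.3086 × 82.9 = 25.58 mGal
Free-air anomaly = 981567.85 − 981652.13 + (25.58) = -58.70 mGal
Bouguer slab correction = 0.04193 × 3.08 × 82.9 = 10.71 mGal
Simple Bouguer anomaly = -58.70 − (10.71) = -69.41 mGal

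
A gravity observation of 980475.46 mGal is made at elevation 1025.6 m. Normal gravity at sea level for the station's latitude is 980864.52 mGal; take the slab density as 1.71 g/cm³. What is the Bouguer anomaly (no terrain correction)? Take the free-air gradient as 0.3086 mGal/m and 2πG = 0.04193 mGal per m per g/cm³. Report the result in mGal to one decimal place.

-146.1

Free-air correction = 0.3086 × 1025.6 = 316.50 mGal
Free-air anomaly = 980475.46 − 980864.52 + (316.50) = -72.56 mGal
Bouguer slab correction = 0.04193 × 1.71 × 1025.6 = 73.54 mGal
Simple Bouguer anomaly = -72.56 − (73.54) = -146.10 mGal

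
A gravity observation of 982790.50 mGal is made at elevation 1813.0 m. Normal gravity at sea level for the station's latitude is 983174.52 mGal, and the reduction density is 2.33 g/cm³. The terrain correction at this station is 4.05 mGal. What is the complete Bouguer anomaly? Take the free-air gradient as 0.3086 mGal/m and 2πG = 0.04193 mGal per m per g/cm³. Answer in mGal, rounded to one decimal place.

Free-air correction = 0.3086 × 1813.0 = 559.49 mGal
Free-air anomaly = 982790.50 − 983174.52 + (559.49) = 175.47 mGal
Bouguer slab correction = 0.04193 × 2.33 × 1813.0 = 177.12 mGal
Simple Bouguer anomaly = 175.47 − (177.12) = -1.65 mGal
Complete Bouguer anomaly = -1.65 + 4.05 = 2.40 mGal

2.4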